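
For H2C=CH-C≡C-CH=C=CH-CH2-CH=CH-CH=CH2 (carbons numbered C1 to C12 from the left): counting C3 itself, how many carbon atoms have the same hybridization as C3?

3

C3 is sp (two π bonds).
C1: sp2
C2: sp2
C3: sp ✓
C4: sp ✓
C5: sp2
C6: sp ✓
C7: sp2
C8: sp3
C9: sp2
C10: sp2
C11: sp2
C12: sp2
3 carbons are sp.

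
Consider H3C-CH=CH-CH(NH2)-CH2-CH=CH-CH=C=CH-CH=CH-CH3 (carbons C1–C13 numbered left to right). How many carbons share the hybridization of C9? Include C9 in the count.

1

C9 is sp (two π bonds).
C1: sp3
C2: sp2
C3: sp2
C4: sp3
C5: sp3
C6: sp2
C7: sp2
C8: sp2
C9: sp ✓
C10: sp2
C11: sp2
C12: sp2
C13: sp3
1 carbon is sp.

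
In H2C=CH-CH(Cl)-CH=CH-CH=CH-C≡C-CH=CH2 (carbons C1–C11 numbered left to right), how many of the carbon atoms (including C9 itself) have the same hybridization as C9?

C9 is sp (two π bonds).
C1: sp2
C2: sp2
C3: sp3
C4: sp2
C5: sp2
C6: sp2
C7: sp2
C8: sp ✓
C9: sp ✓
C10: sp2
C11: sp2
2 carbons are sp.

2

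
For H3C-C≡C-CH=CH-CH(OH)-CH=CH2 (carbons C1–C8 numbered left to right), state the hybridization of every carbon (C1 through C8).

C1 carries 4 σ bonds, giving a steric number of 4, so it is sp3.
C2: 2 σ bonds, plus two π bonds — 2 electron domains, sp.
C3 — 2 σ bonds, plus two π bonds. Steric number 2, so sp.
C4: 3 σ bonds, plus one π bond — 3 electron domains, sp2.
C5 is sp2: 3 σ bonds, plus one π bond, 3 electron-density regions.
C6 carries 4 σ bonds, giving a steric number of 4, so it is sp3.
C7: 3 σ bonds, plus one π bond; 3 regions of electron density → sp2.
C8: 3 σ bonds, plus one π bond; 3 regions of electron density → sp2.

C1 sp3, C2 sp, C3 sp, C4 sp2, C5 sp2, C6 sp3, C7 sp2, C8 sp2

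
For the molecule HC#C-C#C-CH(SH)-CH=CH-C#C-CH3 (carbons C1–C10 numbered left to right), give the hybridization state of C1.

C1 carries 2 σ bonds, plus two π bonds, giving a steric number of 2, so it is sp.

sp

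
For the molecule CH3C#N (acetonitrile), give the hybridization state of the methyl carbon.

sp3

The methyl carbon — 4 σ bonds. Steric number 4, so sp3.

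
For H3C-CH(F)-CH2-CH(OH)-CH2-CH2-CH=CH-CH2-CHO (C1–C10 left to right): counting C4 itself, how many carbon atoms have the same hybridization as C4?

7

C4 is sp3 (only σ bonds).
C1: sp3 ✓
C2: sp3 ✓
C3: sp3 ✓
C4: sp3 ✓
C5: sp3 ✓
C6: sp3 ✓
C7: sp2
C8: sp2
C9: sp3 ✓
C10: sp2
7 carbons are sp3.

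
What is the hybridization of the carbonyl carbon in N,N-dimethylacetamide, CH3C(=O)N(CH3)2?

sp²

The carbonyl carbon (3 σ bonds, plus one π bond) has steric number 3: sp2.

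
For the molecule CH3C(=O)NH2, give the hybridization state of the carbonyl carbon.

sp^2

The carbonyl carbon has 3 σ bonds, plus one π bond: steric number 3 → sp2.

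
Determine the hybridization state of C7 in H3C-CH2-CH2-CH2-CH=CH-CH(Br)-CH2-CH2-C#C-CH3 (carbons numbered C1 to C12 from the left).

C7 has 4 σ bonds: steric number 4 → sp3.

sp³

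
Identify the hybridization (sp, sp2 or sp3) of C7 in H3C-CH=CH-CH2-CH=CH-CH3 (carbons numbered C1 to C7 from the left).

sp^3

C7 — 4 σ bonds. Steric number 4, so sp3.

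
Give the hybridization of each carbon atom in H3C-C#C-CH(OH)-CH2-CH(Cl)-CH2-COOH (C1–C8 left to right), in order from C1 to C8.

C1 sp3, C2 sp, C3 sp, C4 sp3, C5 sp3, C6 sp3, C7 sp3, C8 sp2

C1 is sp3: 4 σ bonds, 4 electron-density regions.
C2 carries 2 σ bonds, plus two π bonds, giving a steric number of 2, so it is sp.
C3 carries 2 σ bonds, plus two π bonds, giving a steric number of 2, so it is sp.
C4 is sp3: 4 σ bonds, 4 electron-density regions.
C5: 4 σ bonds — 4 electron domains, sp3.
C6 carries 4 σ bonds, giving a steric number of 4, so it is sp3.
C7 (4 σ bonds) has steric number 4: sp3.
C8 is sp2: 3 σ bonds, plus one π bond, 3 electron-density regions.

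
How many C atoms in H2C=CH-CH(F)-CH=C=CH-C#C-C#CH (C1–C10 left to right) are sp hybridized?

5

C1: sp2
C2: sp2
C3: sp3
C4: sp2
C5: sp ✓
C6: sp2
C7: sp ✓
C8: sp ✓
C9: sp ✓
C10: sp ✓
C5, C7, C8, C9, C10 → 5 sp carbons.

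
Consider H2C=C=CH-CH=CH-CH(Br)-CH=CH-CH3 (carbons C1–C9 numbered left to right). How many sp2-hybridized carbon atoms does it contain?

6

C1: sp2 ✓
C2: sp
C3: sp2 ✓
C4: sp2 ✓
C5: sp2 ✓
C6: sp3
C7: sp2 ✓
C8: sp2 ✓
C9: sp3
C1, C3, C4, C5, C7, C8 → 6 sp2 carbons.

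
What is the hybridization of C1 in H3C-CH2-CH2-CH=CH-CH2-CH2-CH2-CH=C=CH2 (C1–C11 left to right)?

sp^3

C1 carries 4 σ bonds, giving a steric number of 4, so it is sp3.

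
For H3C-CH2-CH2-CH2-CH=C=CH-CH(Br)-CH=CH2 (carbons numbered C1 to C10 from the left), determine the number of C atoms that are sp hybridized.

C1: sp3
C2: sp3
C3: sp3
C4: sp3
C5: sp2
C6: sp ✓
C7: sp2
C8: sp3
C9: sp2
C10: sp2
C6 → 1 sp carbon.

1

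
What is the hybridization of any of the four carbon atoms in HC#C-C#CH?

Every carbon is part of a C≡C triple bond: two σ regions → sp.

sp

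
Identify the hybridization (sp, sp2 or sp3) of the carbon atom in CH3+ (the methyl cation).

sp^2

Three σ bonds to H, empty p orbital → sp2, trigonal planar.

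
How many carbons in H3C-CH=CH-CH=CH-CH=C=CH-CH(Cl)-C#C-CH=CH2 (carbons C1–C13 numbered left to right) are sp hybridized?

3

C1: sp3
C2: sp2
C3: sp2
C4: sp2
C5: sp2
C6: sp2
C7: sp ✓
C8: sp2
C9: sp3
C10: sp ✓
C11: sp ✓
C12: sp2
C13: sp2
C7, C10, C11 → 3 sp carbons.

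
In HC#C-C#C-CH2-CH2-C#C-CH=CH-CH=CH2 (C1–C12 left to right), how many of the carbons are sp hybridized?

C1: sp ✓
C2: sp ✓
C3: sp ✓
C4: sp ✓
C5: sp3
C6: sp3
C7: sp ✓
C8: sp ✓
C9: sp2
C10: sp2
C11: sp2
C12: sp2
C1, C2, C3, C4, C7, C8 → 6 sp carbons.

6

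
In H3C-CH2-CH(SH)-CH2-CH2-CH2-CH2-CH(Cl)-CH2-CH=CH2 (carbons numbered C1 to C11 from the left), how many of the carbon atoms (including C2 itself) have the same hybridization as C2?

9

C2 is sp3 (only σ bonds).
C1: sp3 ✓
C2: sp3 ✓
C3: sp3 ✓
C4: sp3 ✓
C5: sp3 ✓
C6: sp3 ✓
C7: sp3 ✓
C8: sp3 ✓
C9: sp3 ✓
C10: sp2
C11: sp2
9 carbons are sp3.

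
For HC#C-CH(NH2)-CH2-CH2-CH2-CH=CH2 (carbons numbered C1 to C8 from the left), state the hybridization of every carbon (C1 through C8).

C1 sp, C2 sp, C3 sp3, C4 sp3, C5 sp3, C6 sp3, C7 sp2, C8 sp2

C1 carries 2 σ bonds, plus two π bonds, giving a steric number of 2, so it is sp.
C2 (2 σ bonds, plus two π bonds) has steric number 2: sp.
C3 is sp3: 4 σ bonds, 4 electron-density regions.
C4 carries 4 σ bonds, giving a steric number of 4, so it is sp3.
C5: 4 σ bonds — 4 electron domains, sp3.
C6 — 4 σ bonds. Steric number 4, so sp3.
C7 carries 3 σ bonds, plus one π bond, giving a steric number of 3, so it is sp2.
C8 is sp2: 3 σ bonds, plus one π bond, 3 electron-density regions.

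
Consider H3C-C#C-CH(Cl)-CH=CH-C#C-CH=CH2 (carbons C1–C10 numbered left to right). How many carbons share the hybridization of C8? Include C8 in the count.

C8 is sp (two π bonds).
C1: sp3
C2: sp ✓
C3: sp ✓
C4: sp3
C5: sp2
C6: sp2
C7: sp ✓
C8: sp ✓
C9: sp2
C10: sp2
4 carbons are sp.

4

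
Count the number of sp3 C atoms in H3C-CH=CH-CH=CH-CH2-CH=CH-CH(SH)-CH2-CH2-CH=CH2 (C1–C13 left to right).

5

C1: sp3 ✓
C2: sp2
C3: sp2
C4: sp2
C5: sp2
C6: sp3 ✓
C7: sp2
C8: sp2
C9: sp3 ✓
C10: sp3 ✓
C11: sp3 ✓
C12: sp2
C13: sp2
C1, C6, C9, C10, C11 → 5 sp3 carbons.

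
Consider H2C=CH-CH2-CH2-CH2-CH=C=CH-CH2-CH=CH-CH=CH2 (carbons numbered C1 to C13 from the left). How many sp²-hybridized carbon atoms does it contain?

8

C1: sp2 ✓
C2: sp2 ✓
C3: sp3
C4: sp3
C5: sp3
C6: sp2 ✓
C7: sp
C8: sp2 ✓
C9: sp3
C10: sp2 ✓
C11: sp2 ✓
C12: sp2 ✓
C13: sp2 ✓
C1, C2, C6, C8, C10, C11, C12, C13 → 8 sp2 carbons.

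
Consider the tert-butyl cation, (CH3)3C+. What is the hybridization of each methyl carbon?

Each methyl carbon carries 4 σ bonds, giving a steric number of 4, so it is sp3.

sp³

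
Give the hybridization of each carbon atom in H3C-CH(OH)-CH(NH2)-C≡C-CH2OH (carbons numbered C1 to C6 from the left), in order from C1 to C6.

C1 has 4 σ bonds: steric number 4 → sp3.
C2 carries 4 σ bonds, giving a steric number of 4, so it is sp3.
C3: 4 σ bonds; 4 regions of electron density → sp3.
C4: 2 σ bonds, plus two π bonds; 2 regions of electron density → sp.
C5 carries 2 σ bonds, plus two π bonds, giving a steric number of 2, so it is sp.
C6 carries 4 σ bonds, giving a steric number of 4, so it is sp3.

C1 sp3, C2 sp3, C3 sp3, C4 sp, C5 sp, C6 sp3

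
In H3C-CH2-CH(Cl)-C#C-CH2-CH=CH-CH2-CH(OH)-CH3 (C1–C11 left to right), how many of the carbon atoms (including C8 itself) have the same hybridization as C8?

2

C8 is sp2 (one π bond).
C1: sp3
C2: sp3
C3: sp3
C4: sp
C5: sp
C6: sp3
C7: sp2 ✓
C8: sp2 ✓
C9: sp3
C10: sp3
C11: sp3
2 carbons are sp2.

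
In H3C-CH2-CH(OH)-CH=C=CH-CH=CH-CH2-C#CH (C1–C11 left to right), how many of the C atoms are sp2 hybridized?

C1: sp3
C2: sp3
C3: sp3
C4: sp2 ✓
C5: sp
C6: sp2 ✓
C7: sp2 ✓
C8: sp2 ✓
C9: sp3
C10: sp
C11: sp
C4, C6, C7, C8 → 4 sp2 carbons.

4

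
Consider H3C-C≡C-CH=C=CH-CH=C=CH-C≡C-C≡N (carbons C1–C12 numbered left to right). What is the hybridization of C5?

C5 (2 σ bonds, plus two π bonds) has steric number 2: sp.

sp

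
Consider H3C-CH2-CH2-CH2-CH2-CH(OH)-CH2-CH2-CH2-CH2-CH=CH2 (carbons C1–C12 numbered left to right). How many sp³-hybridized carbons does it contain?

C1: sp3 ✓
C2: sp3 ✓
C3: sp3 ✓
C4: sp3 ✓
C5: sp3 ✓
C6: sp3 ✓
C7: sp3 ✓
C8: sp3 ✓
C9: sp3 ✓
C10: sp3 ✓
C11: sp2
C12: sp2
C1, C2, C3, C4, C5, C6, C7, C8, C9, C10 → 10 sp3 carbons.

10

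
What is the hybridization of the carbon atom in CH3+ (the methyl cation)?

sp²

Three σ bonds to H, empty p orbital → sp2, trigonal planar.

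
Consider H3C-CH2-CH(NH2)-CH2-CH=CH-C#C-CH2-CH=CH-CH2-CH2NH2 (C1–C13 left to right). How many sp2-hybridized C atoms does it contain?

4

C1: sp3
C2: sp3
C3: sp3
C4: sp3
C5: sp2 ✓
C6: sp2 ✓
C7: sp
C8: sp
C9: sp3
C10: sp2 ✓
C11: sp2 ✓
C12: sp3
C13: sp3
C5, C6, C10, C11 → 4 sp2 carbons.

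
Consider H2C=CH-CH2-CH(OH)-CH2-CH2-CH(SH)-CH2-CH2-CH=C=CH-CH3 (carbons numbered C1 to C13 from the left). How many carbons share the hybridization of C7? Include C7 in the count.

8

C7 is sp3 (only σ bonds).
C1: sp2
C2: sp2
C3: sp3 ✓
C4: sp3 ✓
C5: sp3 ✓
C6: sp3 ✓
C7: sp3 ✓
C8: sp3 ✓
C9: sp3 ✓
C10: sp2
C11: sp
C12: sp2
C13: sp3 ✓
8 carbons are sp3.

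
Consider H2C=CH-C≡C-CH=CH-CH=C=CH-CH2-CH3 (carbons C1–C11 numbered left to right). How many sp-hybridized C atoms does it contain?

C1: sp2
C2: sp2
C3: sp ✓
C4: sp ✓
C5: sp2
C6: sp2
C7: sp2
C8: sp ✓
C9: sp2
C10: sp3
C11: sp3
C3, C4, C8 → 3 sp carbons.

3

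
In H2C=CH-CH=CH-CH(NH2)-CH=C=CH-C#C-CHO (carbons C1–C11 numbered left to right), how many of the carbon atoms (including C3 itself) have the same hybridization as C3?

7

C3 is sp2 (one π bond).
C1: sp2 ✓
C2: sp2 ✓
C3: sp2 ✓
C4: sp2 ✓
C5: sp3
C6: sp2 ✓
C7: sp
C8: sp2 ✓
C9: sp
C10: sp
C11: sp2 ✓
7 carbons are sp2.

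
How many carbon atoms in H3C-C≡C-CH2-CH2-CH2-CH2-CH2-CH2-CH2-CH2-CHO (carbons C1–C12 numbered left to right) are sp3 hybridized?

9

C1: sp3 ✓
C2: sp
C3: sp
C4: sp3 ✓
C5: sp3 ✓
C6: sp3 ✓
C7: sp3 ✓
C8: sp3 ✓
C9: sp3 ✓
C10: sp3 ✓
C11: sp3 ✓
C12: sp2
C1, C4, C5, C6, C7, C8, C9, C10, C11 → 9 sp3 carbons.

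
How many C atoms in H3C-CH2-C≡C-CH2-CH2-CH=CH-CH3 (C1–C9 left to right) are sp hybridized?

C1: sp3
C2: sp3
C3: sp ✓
C4: sp ✓
C5: sp3
C6: sp3
C7: sp2
C8: sp2
C9: sp3
C3, C4 → 2 sp carbons.

2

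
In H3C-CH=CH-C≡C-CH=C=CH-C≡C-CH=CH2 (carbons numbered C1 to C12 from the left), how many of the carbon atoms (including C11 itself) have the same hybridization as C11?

6

C11 is sp2 (one π bond).
C1: sp3
C2: sp2 ✓
C3: sp2 ✓
C4: sp
C5: sp
C6: sp2 ✓
C7: sp
C8: sp2 ✓
C9: sp
C10: sp
C11: sp2 ✓
C12: sp2 ✓
6 carbons are sp2.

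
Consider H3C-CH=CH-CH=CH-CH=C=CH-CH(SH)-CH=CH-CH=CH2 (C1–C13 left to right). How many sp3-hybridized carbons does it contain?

2

C1: sp3 ✓
C2: sp2
C3: sp2
C4: sp2
C5: sp2
C6: sp2
C7: sp
C8: sp2
C9: sp3 ✓
C10: sp2
C11: sp2
C12: sp2
C13: sp2
C1, C9 → 2 sp3 carbons.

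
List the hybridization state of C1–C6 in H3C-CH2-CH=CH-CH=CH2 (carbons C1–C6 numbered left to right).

C1 sp3, C2 sp3, C3 sp2, C4 sp2, C5 sp2, C6 sp2

C1: 4 σ bonds; 4 regions of electron density → sp3.
C2 carries 4 σ bonds, giving a steric number of 4, so it is sp3.
C3 has 3 σ bonds, plus one π bond: steric number 3 → sp2.
C4 carries 3 σ bonds, plus one π bond, giving a steric number of 3, so it is sp2.
C5: 3 σ bonds, plus one π bond; 3 regions of electron density → sp2.
C6 (3 σ bonds, plus one π bond) has steric number 3: sp2.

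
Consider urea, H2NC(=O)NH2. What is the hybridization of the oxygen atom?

sp²

The oxygen atom carries 1 σ bond and 2 lone pairs, plus one π bond, giving a steric number of 3, so it is sp2.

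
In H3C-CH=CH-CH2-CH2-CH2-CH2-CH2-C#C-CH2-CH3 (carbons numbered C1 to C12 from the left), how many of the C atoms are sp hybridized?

C1: sp3
C2: sp2
C3: sp2
C4: sp3
C5: sp3
C6: sp3
C7: sp3
C8: sp3
C9: sp ✓
C10: sp ✓
C11: sp3
C12: sp3
C9, C10 → 2 sp carbons.

2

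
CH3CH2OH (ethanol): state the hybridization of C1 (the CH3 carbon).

C1 (the CH3 carbon) — 4 σ bonds. Steric number 4, so sp3.

sp³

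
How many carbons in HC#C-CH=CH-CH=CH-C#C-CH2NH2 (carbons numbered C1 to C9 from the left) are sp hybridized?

C1: sp ✓
C2: sp ✓
C3: sp2
C4: sp2
C5: sp2
C6: sp2
C7: sp ✓
C8: sp ✓
C9: sp3
C1, C2, C7, C8 → 4 sp carbons.

4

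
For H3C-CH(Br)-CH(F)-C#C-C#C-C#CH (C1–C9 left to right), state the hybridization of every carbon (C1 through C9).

C1 sp3, C2 sp3, C3 sp3, C4 sp, C5 sp, C6 sp, C7 sp, C8 sp, C9 sp

C1 carries 4 σ bonds, giving a steric number of 4, so it is sp3.
C2: 4 σ bonds; 4 regions of electron density → sp3.
C3 is sp3: 4 σ bonds, 4 electron-density regions.
C4: 2 σ bonds, plus two π bonds; 2 regions of electron density → sp.
C5: 2 σ bonds, plus two π bonds — 2 electron domains, sp.
C6 — 2 σ bonds, plus two π bonds. Steric number 2, so sp.
C7 — 2 σ bonds, plus two π bonds. Steric number 2, so sp.
C8 — 2 σ bonds, plus two π bonds. Steric number 2, so sp.
C9 — 2 σ bonds, plus two π bonds. Steric number 2, so sp.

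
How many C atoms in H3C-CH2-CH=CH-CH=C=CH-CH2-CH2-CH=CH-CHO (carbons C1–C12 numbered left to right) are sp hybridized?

C1: sp3
C2: sp3
C3: sp2
C4: sp2
C5: sp2
C6: sp ✓
C7: sp2
C8: sp3
C9: sp3
C10: sp2
C11: sp2
C12: sp2
C6 → 1 sp carbon.

1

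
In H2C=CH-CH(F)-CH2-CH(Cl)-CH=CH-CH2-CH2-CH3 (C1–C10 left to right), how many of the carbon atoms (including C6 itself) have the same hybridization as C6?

4

C6 is sp2 (one π bond).
C1: sp2 ✓
C2: sp2 ✓
C3: sp3
C4: sp3
C5: sp3
C6: sp2 ✓
C7: sp2 ✓
C8: sp3
C9: sp3
C10: sp3
4 carbons are sp2.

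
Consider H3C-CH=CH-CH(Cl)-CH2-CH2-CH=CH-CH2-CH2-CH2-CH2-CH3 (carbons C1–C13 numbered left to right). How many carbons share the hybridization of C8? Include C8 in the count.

4

C8 is sp2 (one π bond).
C1: sp3
C2: sp2 ✓
C3: sp2 ✓
C4: sp3
C5: sp3
C6: sp3
C7: sp2 ✓
C8: sp2 ✓
C9: sp3
C10: sp3
C11: sp3
C12: sp3
C13: sp3
4 carbons are sp2.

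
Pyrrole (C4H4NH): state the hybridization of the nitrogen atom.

N has three σ bonds; its lone pair occupies the p orbital and is part of the aromatic π system, so N is sp2 (not the sp3 a naive steric count of 4 would give).

sp^2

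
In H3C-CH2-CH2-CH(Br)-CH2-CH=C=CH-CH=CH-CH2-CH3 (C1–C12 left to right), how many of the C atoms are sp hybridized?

C1: sp3
C2: sp3
C3: sp3
C4: sp3
C5: sp3
C6: sp2
C7: sp ✓
C8: sp2
C9: sp2
C10: sp2
C11: sp3
C12: sp3
C7 → 1 sp carbon.

1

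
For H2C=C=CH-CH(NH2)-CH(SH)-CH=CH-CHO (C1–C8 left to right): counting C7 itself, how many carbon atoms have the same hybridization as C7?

C7 is sp2 (one π bond).
C1: sp2 ✓
C2: sp
C3: sp2 ✓
C4: sp3
C5: sp3
C6: sp2 ✓
C7: sp2 ✓
C8: sp2 ✓
5 carbons are sp2.

5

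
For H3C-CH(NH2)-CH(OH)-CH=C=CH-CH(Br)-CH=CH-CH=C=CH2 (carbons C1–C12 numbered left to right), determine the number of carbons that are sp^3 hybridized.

C1: sp3 ✓
C2: sp3 ✓
C3: sp3 ✓
C4: sp2
C5: sp
C6: sp2
C7: sp3 ✓
C8: sp2
C9: sp2
C10: sp2
C11: sp
C12: sp2
C1, C2, C3, C7 → 4 sp3 carbons.

4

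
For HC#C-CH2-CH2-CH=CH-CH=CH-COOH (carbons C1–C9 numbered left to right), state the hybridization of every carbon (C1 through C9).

C1 sp, C2 sp, C3 sp3, C4 sp3, C5 sp2, C6 sp2, C7 sp2, C8 sp2, C9 sp2

C1 — 2 σ bonds, plus two π bonds. Steric number 2, so sp.
C2 (2 σ bonds, plus two π bonds) has steric number 2: sp.
C3 — 4 σ bonds. Steric number 4, so sp3.
C4: 4 σ bonds — 4 electron domains, sp3.
C5 carries 3 σ bonds, plus one π bond, giving a steric number of 3, so it is sp2.
C6: 3 σ bonds, plus one π bond; 3 regions of electron density → sp2.
C7: 3 σ bonds, plus one π bond; 3 regions of electron density → sp2.
C8: 3 σ bonds, plus one π bond; 3 regions of electron density → sp2.
C9: 3 σ bonds, plus one π bond — 3 electron domains, sp2.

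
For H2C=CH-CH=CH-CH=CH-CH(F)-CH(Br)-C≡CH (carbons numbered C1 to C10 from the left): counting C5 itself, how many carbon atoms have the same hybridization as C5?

6

C5 is sp2 (one π bond).
C1: sp2 ✓
C2: sp2 ✓
C3: sp2 ✓
C4: sp2 ✓
C5: sp2 ✓
C6: sp2 ✓
C7: sp3
C8: sp3
C9: sp
C10: sp
6 carbons are sp2.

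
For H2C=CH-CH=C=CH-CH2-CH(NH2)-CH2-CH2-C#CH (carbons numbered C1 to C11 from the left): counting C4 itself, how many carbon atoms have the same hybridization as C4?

3

C4 is sp (two π bonds).
C1: sp2
C2: sp2
C3: sp2
C4: sp ✓
C5: sp2
C6: sp3
C7: sp3
C8: sp3
C9: sp3
C10: sp ✓
C11: sp ✓
3 carbons are sp.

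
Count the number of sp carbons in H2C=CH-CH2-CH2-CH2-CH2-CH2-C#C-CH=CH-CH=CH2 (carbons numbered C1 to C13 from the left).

2

C1: sp2
C2: sp2
C3: sp3
C4: sp3
C5: sp3
C6: sp3
C7: sp3
C8: sp ✓
C9: sp ✓
C10: sp2
C11: sp2
C12: sp2
C13: sp2
C8, C9 → 2 sp carbons.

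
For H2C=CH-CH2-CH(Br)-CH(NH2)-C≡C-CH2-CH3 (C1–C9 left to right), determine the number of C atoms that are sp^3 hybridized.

C1: sp2
C2: sp2
C3: sp3 ✓
C4: sp3 ✓
C5: sp3 ✓
C6: sp
C7: sp
C8: sp3 ✓
C9: sp3 ✓
C3, C4, C5, C8, C9 → 5 sp3 carbons.

5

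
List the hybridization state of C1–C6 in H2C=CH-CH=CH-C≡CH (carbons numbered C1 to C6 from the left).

C1 sp2, C2 sp2, C3 sp2, C4 sp2, C5 sp, C6 sp

C1: 3 σ bonds, plus one π bond — 3 electron domains, sp2.
C2 carries 3 σ bonds, plus one π bond, giving a steric number of 3, so it is sp2.
C3 has 3 σ bonds, plus one π bond: steric number 3 → sp2.
C4 has 3 σ bonds, plus one π bond: steric number 3 → sp2.
C5 (2 σ bonds, plus two π bonds) has steric number 2: sp.
C6 (2 σ bonds, plus two π bonds) has steric number 2: sp.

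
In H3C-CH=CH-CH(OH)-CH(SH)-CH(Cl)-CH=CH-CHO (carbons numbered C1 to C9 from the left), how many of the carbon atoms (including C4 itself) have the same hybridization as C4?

4

C4 is sp3 (only σ bonds).
C1: sp3 ✓
C2: sp2
C3: sp2
C4: sp3 ✓
C5: sp3 ✓
C6: sp3 ✓
C7: sp2
C8: sp2
C9: sp2
4 carbons are sp3.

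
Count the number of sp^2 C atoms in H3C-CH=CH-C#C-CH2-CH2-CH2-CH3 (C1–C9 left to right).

C1: sp3
C2: sp2 ✓
C3: sp2 ✓
C4: sp
C5: sp
C6: sp3
C7: sp3
C8: sp3
C9: sp3
C2, C3 → 2 sp2 carbons.

2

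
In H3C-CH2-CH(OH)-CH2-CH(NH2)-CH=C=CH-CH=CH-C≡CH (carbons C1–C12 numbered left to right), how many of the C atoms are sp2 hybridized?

4

C1: sp3
C2: sp3
C3: sp3
C4: sp3
C5: sp3
C6: sp2 ✓
C7: sp
C8: sp2 ✓
C9: sp2 ✓
C10: sp2 ✓
C11: sp
C12: sp
C6, C8, C9, C10 → 4 sp2 carbons.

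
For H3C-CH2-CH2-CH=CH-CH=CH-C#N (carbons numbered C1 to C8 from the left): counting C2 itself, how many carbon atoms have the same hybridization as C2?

3

C2 is sp3 (only σ bonds).
C1: sp3 ✓
C2: sp3 ✓
C3: sp3 ✓
C4: sp2
C5: sp2
C6: sp2
C7: sp2
C8: sp
3 carbons are sp3.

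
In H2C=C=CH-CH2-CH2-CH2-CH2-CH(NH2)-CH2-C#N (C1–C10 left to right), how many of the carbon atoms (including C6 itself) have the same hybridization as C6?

C6 is sp3 (only σ bonds).
C1: sp2
C2: sp
C3: sp2
C4: sp3 ✓
C5: sp3 ✓
C6: sp3 ✓
C7: sp3 ✓
C8: sp3 ✓
C9: sp3 ✓
C10: sp
6 carbons are sp3.

6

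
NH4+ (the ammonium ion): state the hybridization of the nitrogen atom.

Four σ bonds, no lone pair → sp3, tetrahedral.

sp³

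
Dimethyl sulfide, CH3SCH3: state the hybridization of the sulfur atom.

sp3

The sulfur atom: 2 σ bonds and 2 lone pairs — 4 electron domains, sp3.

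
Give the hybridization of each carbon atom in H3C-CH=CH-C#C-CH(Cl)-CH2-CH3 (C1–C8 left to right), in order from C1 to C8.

C1 has 4 σ bonds: steric number 4 → sp3.
C2 has 3 σ bonds, plus one π bond: steric number 3 → sp2.
C3: 3 σ bonds, plus one π bond; 3 regions of electron density → sp2.
C4: 2 σ bonds, plus two π bonds; 2 regions of electron density → sp.
C5 (2 σ bonds, plus two π bonds) has steric number 2: sp.
C6 (4 σ bonds) has steric number 4: sp3.
C7: 4 σ bonds; 4 regions of electron density → sp3.
C8: 4 σ bonds; 4 regions of electron density → sp3.

C1 sp3, C2 sp2, C3 sp2, C4 sp, C5 sp, C6 sp3, C7 sp3, C8 sp3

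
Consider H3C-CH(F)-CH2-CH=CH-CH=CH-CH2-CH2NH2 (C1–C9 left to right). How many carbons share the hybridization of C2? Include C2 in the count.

5

C2 is sp3 (only σ bonds).
C1: sp3 ✓
C2: sp3 ✓
C3: sp3 ✓
C4: sp2
C5: sp2
C6: sp2
C7: sp2
C8: sp3 ✓
C9: sp3 ✓
5 carbons are sp3.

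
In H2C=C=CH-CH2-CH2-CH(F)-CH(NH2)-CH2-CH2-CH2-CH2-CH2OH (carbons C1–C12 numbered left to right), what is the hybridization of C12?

sp³

C12 is sp3: 4 σ bonds, 4 electron-density regions.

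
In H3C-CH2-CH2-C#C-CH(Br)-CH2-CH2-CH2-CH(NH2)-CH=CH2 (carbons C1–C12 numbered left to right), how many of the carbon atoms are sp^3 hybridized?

8

C1: sp3 ✓
C2: sp3 ✓
C3: sp3 ✓
C4: sp
C5: sp
C6: sp3 ✓
C7: sp3 ✓
C8: sp3 ✓
C9: sp3 ✓
C10: sp3 ✓
C11: sp2
C12: sp2
C1, C2, C3, C6, C7, C8, C9, C10 → 8 sp3 carbons.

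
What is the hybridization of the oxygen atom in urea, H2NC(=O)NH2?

The oxygen atom carries 1 σ bond and 2 lone pairs, plus one π bond, giving a steric number of 3, so it is sp2.

sp2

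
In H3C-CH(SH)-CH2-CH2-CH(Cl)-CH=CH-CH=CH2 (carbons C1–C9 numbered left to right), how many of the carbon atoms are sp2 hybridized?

C1: sp3
C2: sp3
C3: sp3
C4: sp3
C5: sp3
C6: sp2 ✓
C7: sp2 ✓
C8: sp2 ✓
C9: sp2 ✓
C6, C7, C8, C9 → 4 sp2 carbons.

4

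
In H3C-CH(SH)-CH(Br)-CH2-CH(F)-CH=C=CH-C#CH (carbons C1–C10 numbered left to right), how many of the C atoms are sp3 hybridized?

5

C1: sp3 ✓
C2: sp3 ✓
C3: sp3 ✓
C4: sp3 ✓
C5: sp3 ✓
C6: sp2
C7: sp
C8: sp2
C9: sp
C10: sp
C1, C2, C3, C4, C5 → 5 sp3 carbons.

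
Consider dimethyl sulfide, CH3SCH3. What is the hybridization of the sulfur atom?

sp^3

The sulfur atom — 2 σ bonds and 2 lone pairs. Steric number 4, so sp3.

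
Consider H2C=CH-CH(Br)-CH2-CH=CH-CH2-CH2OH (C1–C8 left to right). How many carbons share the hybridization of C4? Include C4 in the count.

4

C4 is sp3 (only σ bonds).
C1: sp2
C2: sp2
C3: sp3 ✓
C4: sp3 ✓
C5: sp2
C6: sp2
C7: sp3 ✓
C8: sp3 ✓
4 carbons are sp3.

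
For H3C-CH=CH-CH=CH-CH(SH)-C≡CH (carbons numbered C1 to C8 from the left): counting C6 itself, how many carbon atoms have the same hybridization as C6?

2

C6 is sp3 (only σ bonds).
C1: sp3 ✓
C2: sp2
C3: sp2
C4: sp2
C5: sp2
C6: sp3 ✓
C7: sp
C8: sp
2 carbons are sp3.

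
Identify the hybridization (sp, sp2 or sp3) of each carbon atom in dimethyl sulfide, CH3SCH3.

sp3

Each carbon atom carries 4 σ bonds, giving a steric number of 4, so it is sp3.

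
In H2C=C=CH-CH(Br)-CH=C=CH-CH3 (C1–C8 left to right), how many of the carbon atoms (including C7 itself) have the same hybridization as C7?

4

C7 is sp2 (one π bond).
C1: sp2 ✓
C2: sp
C3: sp2 ✓
C4: sp3
C5: sp2 ✓
C6: sp
C7: sp2 ✓
C8: sp3
4 carbons are sp2.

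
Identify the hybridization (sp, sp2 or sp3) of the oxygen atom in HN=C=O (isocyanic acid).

The oxygen atom — 1 σ bond and 2 lone pairs, plus one π bond. Steric number 3, so sp2.

sp^2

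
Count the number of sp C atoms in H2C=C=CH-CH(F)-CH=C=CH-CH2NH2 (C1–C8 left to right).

2

C1: sp2
C2: sp ✓
C3: sp2
C4: sp3
C5: sp2
C6: sp ✓
C7: sp2
C8: sp3
C2, C6 → 2 sp carbons.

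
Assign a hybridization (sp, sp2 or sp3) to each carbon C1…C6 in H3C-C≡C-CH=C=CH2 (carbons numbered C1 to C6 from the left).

C1 sp3, C2 sp, C3 sp, C4 sp2, C5 sp, C6 sp2

C1: 4 σ bonds — 4 electron domains, sp3.
C2: 2 σ bonds, plus two π bonds — 2 electron domains, sp.
C3 — 2 σ bonds, plus two π bonds. Steric number 2, so sp.
C4 carries 3 σ bonds, plus one π bond, giving a steric number of 3, so it is sp2.
C5 is sp: 2 σ bonds, plus two π bonds, 2 electron-density regions.
C6 has 3 σ bonds, plus one π bond: steric number 3 → sp2.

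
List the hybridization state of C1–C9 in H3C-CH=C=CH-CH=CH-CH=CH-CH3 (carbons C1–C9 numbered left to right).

C1 sp3, C2 sp2, C3 sp, C4 sp2, C5 sp2, C6 sp2, C7 sp2, C8 sp2, C9 sp3

C1: 4 σ bonds; 4 regions of electron density → sp3.
C2 (3 σ bonds, plus one π bond) has steric number 3: sp2.
C3 has 2 σ bonds, plus two π bonds: steric number 2 → sp.
C4 is sp2: 3 σ bonds, plus one π bond, 3 electron-density regions.
C5 is sp2: 3 σ bonds, plus one π bond, 3 electron-density regions.
C6 (3 σ bonds, plus one π bond) has steric number 3: sp2.
C7 has 3 σ bonds, plus one π bond: steric number 3 → sp2.
C8: 3 σ bonds, plus one π bond; 3 regions of electron density → sp2.
C9 — 4 σ bonds. Steric number 4, so sp3.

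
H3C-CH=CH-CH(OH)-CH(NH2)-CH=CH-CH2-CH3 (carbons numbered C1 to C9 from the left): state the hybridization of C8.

C8 is sp3: 4 σ bonds, 4 electron-density regions.

sp^3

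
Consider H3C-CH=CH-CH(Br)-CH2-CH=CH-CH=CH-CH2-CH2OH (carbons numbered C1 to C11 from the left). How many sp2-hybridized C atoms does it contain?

C1: sp3
C2: sp2 ✓
C3: sp2 ✓
C4: sp3
C5: sp3
C6: sp2 ✓
C7: sp2 ✓
C8: sp2 ✓
C9: sp2 ✓
C10: sp3
C11: sp3
C2, C3, C6, C7, C8, C9 → 6 sp2 carbons.

6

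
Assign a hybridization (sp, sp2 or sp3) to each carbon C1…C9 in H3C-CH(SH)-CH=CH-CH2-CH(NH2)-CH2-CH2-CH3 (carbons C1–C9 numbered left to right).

C1: 4 σ bonds; 4 regions of electron density → sp3.
C2: 4 σ bonds; 4 regions of electron density → sp3.
C3 carries 3 σ bonds, plus one π bond, giving a steric number of 3, so it is sp2.
C4 has 3 σ bonds, plus one π bond: steric number 3 → sp2.
C5 carries 4 σ bonds, giving a steric number of 4, so it is sp3.
C6 has 4 σ bonds: steric number 4 → sp3.
C7: 4 σ bonds — 4 electron domains, sp3.
C8 is sp3: 4 σ bonds, 4 electron-density regions.
C9 is sp3: 4 σ bonds, 4 electron-density regions.

C1 sp3, C2 sp3, C3 sp2, C4 sp2, C5 sp3, C6 sp3, C7 sp3, C8 sp3, C9 sp3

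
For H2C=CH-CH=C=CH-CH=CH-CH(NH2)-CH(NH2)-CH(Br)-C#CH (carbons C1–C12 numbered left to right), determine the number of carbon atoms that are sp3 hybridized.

C1: sp2
C2: sp2
C3: sp2
C4: sp
C5: sp2
C6: sp2
C7: sp2
C8: sp3 ✓
C9: sp3 ✓
C10: sp3 ✓
C11: sp
C12: sp
C8, C9, C10 → 3 sp3 carbons.

3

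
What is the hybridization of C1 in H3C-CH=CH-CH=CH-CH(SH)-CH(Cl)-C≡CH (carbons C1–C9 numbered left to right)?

sp³

C1: 4 σ bonds — 4 electron domains, sp3.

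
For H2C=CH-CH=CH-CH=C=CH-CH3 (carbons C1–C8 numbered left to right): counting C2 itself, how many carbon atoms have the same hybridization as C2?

C2 is sp2 (one π bond).
C1: sp2 ✓
C2: sp2 ✓
C3: sp2 ✓
C4: sp2 ✓
C5: sp2 ✓
C6: sp
C7: sp2 ✓
C8: sp3
6 carbons are sp2.

6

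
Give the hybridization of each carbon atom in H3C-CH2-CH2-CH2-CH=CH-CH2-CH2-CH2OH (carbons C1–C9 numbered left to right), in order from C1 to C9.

C1 is sp3: 4 σ bonds, 4 electron-density regions.
C2: 4 σ bonds — 4 electron domains, sp3.
C3 is sp3: 4 σ bonds, 4 electron-density regions.
C4 has 4 σ bonds: steric number 4 → sp3.
C5 (3 σ bonds, plus one π bond) has steric number 3: sp2.
C6 carries 3 σ bonds, plus one π bond, giving a steric number of 3, so it is sp2.
C7 is sp3: 4 σ bonds, 4 electron-density regions.
C8 (4 σ bonds) has steric number 4: sp3.
C9 has 4 σ bonds: steric number 4 → sp3.

C1 sp3, C2 sp3, C3 sp3, C4 sp3, C5 sp2, C6 sp2, C7 sp3, C8 sp3, C9 sp3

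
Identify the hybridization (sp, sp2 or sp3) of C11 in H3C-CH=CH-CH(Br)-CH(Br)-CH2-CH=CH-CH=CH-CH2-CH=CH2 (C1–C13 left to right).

C11 carries 4 σ bonds, giving a steric number of 4, so it is sp3.

sp3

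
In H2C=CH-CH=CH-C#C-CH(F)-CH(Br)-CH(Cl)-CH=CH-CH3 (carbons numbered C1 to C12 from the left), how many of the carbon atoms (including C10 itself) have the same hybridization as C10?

6

C10 is sp2 (one π bond).
C1: sp2 ✓
C2: sp2 ✓
C3: sp2 ✓
C4: sp2 ✓
C5: sp
C6: sp
C7: sp3
C8: sp3
C9: sp3
C10: sp2 ✓
C11: sp2 ✓
C12: sp3
6 carbons are sp2.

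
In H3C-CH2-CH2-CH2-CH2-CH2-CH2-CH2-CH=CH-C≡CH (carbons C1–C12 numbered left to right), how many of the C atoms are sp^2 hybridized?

C1: sp3
C2: sp3
C3: sp3
C4: sp3
C5: sp3
C6: sp3
C7: sp3
C8: sp3
C9: sp2 ✓
C10: sp2 ✓
C11: sp
C12: sp
C9, C10 → 2 sp2 carbons.

2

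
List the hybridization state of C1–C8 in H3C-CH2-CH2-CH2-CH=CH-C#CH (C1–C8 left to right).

C1 carries 4 σ bonds, giving a steric number of 4, so it is sp3.
C2: 4 σ bonds — 4 electron domains, sp3.
C3 carries 4 σ bonds, giving a steric number of 4, so it is sp3.
C4 — 4 σ bonds. Steric number 4, so sp3.
C5: 3 σ bonds, plus one π bond — 3 electron domains, sp2.
C6 is sp2: 3 σ bonds, plus one π bond, 3 electron-density regions.
C7 — 2 σ bonds, plus two π bonds. Steric number 2, so sp.
C8 is sp: 2 σ bonds, plus two π bonds, 2 electron-density regions.

C1 sp3, C2 sp3, C3 sp3, C4 sp3, C5 sp2, C6 sp2, C7 sp, C8 sp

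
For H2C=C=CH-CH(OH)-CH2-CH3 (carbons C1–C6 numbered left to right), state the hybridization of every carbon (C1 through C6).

C1 (3 σ bonds, plus one π bond) has steric number 3: sp2.
C2 (2 σ bonds, plus two π bonds) has steric number 2: sp.
C3: 3 σ bonds, plus one π bond — 3 electron domains, sp2.
C4 carries 4 σ bonds, giving a steric number of 4, so it is sp3.
C5: 4 σ bonds; 4 regions of electron density → sp3.
C6 — 4 σ bonds. Steric number 4, so sp3.

C1 sp2, C2 sp, C3 sp2, C4 sp3, C5 sp3, C6 sp3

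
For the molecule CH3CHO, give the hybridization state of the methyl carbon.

sp3

The methyl carbon — 4 σ bonds. Steric number 4, so sp3.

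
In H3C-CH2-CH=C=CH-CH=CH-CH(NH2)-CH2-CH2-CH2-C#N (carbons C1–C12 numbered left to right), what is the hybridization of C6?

sp^2

C6: 3 σ bonds, plus one π bond; 3 regions of electron density → sp2.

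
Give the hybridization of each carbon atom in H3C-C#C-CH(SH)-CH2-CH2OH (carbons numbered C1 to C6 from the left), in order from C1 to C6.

C1 has 4 σ bonds: steric number 4 → sp3.
C2 is sp: 2 σ bonds, plus two π bonds, 2 electron-density regions.
C3: 2 σ bonds, plus two π bonds — 2 electron domains, sp.
C4 carries 4 σ bonds, giving a steric number of 4, so it is sp3.
C5: 4 σ bonds — 4 electron domains, sp3.
C6 has 4 σ bonds: steric number 4 → sp3.

C1 sp3, C2 sp, C3 sp, C4 sp3, C5 sp3, C6 sp3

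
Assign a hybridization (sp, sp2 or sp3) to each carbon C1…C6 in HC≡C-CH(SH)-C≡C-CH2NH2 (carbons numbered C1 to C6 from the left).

C1 sp, C2 sp, C3 sp3, C4 sp, C5 sp, C6 sp3

C1 (2 σ bonds, plus two π bonds) has steric number 2: sp.
C2 — 2 σ bonds, plus two π bonds. Steric number 2, so sp.
C3: 4 σ bonds — 4 electron domains, sp3.
C4: 2 σ bonds, plus two π bonds; 2 regions of electron density → sp.
C5 — 2 σ bonds, plus two π bonds. Steric number 2, so sp.
C6 (4 σ bonds) has steric number 4: sp3.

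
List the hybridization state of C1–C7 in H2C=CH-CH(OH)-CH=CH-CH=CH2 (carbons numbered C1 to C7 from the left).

C1 sp2, C2 sp2, C3 sp3, C4 sp2, C5 sp2, C6 sp2, C7 sp2

C1: 3 σ bonds, plus one π bond — 3 electron domains, sp2.
C2 (3 σ bonds, plus one π bond) has steric number 3: sp2.
C3 — 4 σ bonds. Steric number 4, so sp3.
C4: 3 σ bonds, plus one π bond — 3 electron domains, sp2.
C5 is sp2: 3 σ bonds, plus one π bond, 3 electron-density regions.
C6: 3 σ bonds, plus one π bond; 3 regions of electron density → sp2.
C7 — 3 σ bonds, plus one π bond. Steric number 3, so sp2.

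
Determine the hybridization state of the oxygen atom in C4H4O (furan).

One O lone pair is in the aromatic π system (p orbital), the other is in an sp2 hybrid in the ring plane; O has two σ bonds + one in-plane lone pair → sp2.

sp²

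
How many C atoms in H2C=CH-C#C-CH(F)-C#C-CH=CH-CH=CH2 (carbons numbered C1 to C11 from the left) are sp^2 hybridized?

C1: sp2 ✓
C2: sp2 ✓
C3: sp
C4: sp
C5: sp3
C6: sp
C7: sp
C8: sp2 ✓
C9: sp2 ✓
C10: sp2 ✓
C11: sp2 ✓
C1, C2, C8, C9, C10, C11 → 6 sp2 carbons.

6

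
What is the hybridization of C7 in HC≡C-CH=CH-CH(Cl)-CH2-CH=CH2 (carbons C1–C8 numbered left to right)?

sp2

C7 carries 3 σ bonds, plus one π bond, giving a steric number of 3, so it is sp2.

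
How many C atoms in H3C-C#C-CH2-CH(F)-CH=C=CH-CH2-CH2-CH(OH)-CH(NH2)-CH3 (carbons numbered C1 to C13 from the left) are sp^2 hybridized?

2

C1: sp3
C2: sp
C3: sp
C4: sp3
C5: sp3
C6: sp2 ✓
C7: sp
C8: sp2 ✓
C9: sp3
C10: sp3
C11: sp3
C12: sp3
C13: sp3
C6, C8 → 2 sp2 carbons.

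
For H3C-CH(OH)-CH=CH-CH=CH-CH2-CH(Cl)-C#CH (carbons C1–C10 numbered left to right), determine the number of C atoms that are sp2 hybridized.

C1: sp3
C2: sp3
C3: sp2 ✓
C4: sp2 ✓
C5: sp2 ✓
C6: sp2 ✓
C7: sp3
C8: sp3
C9: sp
C10: sp
C3, C4, C5, C6 → 4 sp2 carbons.

4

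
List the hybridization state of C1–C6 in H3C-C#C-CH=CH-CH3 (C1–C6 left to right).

C1 sp3, C2 sp, C3 sp, C4 sp2, C5 sp2, C6 sp3

C1: 4 σ bonds; 4 regions of electron density → sp3.
C2: 2 σ bonds, plus two π bonds; 2 regions of electron density → sp.
C3: 2 σ bonds, plus two π bonds; 2 regions of electron density → sp.
C4 (3 σ bonds, plus one π bond) has steric number 3: sp2.
C5 is sp2: 3 σ bonds, plus one π bond, 3 electron-density regions.
C6 is sp3: 4 σ bonds, 4 electron-density regions.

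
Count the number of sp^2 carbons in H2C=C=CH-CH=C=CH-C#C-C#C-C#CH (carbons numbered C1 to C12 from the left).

4

C1: sp2 ✓
C2: sp
C3: sp2 ✓
C4: sp2 ✓
C5: sp
C6: sp2 ✓
C7: sp
C8: sp
C9: sp
C10: sp
C11: sp
C12: sp
C1, C3, C4, C6 → 4 sp2 carbons.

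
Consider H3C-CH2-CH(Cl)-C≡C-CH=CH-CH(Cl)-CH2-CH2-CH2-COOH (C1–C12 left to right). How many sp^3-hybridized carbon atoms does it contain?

C1: sp3 ✓
C2: sp3 ✓
C3: sp3 ✓
C4: sp
C5: sp
C6: sp2
C7: sp2
C8: sp3 ✓
C9: sp3 ✓
C10: sp3 ✓
C11: sp3 ✓
C12: sp2
C1, C2, C3, C8, C9, C10, C11 → 7 sp3 carbons.

7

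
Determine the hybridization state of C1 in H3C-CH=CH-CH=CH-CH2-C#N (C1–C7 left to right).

sp3

C1 — 4 σ bonds. Steric number 4, so sp3.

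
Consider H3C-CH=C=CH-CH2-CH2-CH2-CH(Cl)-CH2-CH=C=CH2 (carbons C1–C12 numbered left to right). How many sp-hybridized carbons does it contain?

2

C1: sp3
C2: sp2
C3: sp ✓
C4: sp2
C5: sp3
C6: sp3
C7: sp3
C8: sp3
C9: sp3
C10: sp2
C11: sp ✓
C12: sp2
C3, C11 → 2 sp carbons.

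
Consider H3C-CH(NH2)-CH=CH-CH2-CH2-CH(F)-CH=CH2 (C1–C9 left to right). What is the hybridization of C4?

sp²

C4 has 3 σ bonds, plus one π bond: steric number 3 → sp2.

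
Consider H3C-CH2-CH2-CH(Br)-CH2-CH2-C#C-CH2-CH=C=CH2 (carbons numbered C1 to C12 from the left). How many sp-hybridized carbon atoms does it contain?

C1: sp3
C2: sp3
C3: sp3
C4: sp3
C5: sp3
C6: sp3
C7: sp ✓
C8: sp ✓
C9: sp3
C10: sp2
C11: sp ✓
C12: sp2
C7, C8, C11 → 3 sp carbons.

3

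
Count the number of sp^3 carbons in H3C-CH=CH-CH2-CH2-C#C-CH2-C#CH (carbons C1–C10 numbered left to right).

4

C1: sp3 ✓
C2: sp2
C3: sp2
C4: sp3 ✓
C5: sp3 ✓
C6: sp
C7: sp
C8: sp3 ✓
C9: sp
C10: sp
C1, C4, C5, C8 → 4 sp3 carbons.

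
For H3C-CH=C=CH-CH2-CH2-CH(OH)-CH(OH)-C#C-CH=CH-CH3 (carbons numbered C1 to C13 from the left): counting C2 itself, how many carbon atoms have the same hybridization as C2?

C2 is sp2 (one π bond).
C1: sp3
C2: sp2 ✓
C3: sp
C4: sp2 ✓
C5: sp3
C6: sp3
C7: sp3
C8: sp3
C9: sp
C10: sp
C11: sp2 ✓
C12: sp2 ✓
C13: sp3
4 carbons are sp2.

4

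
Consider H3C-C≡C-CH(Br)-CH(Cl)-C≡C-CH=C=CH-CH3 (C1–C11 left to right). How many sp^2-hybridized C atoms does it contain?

C1: sp3
C2: sp
C3: sp
C4: sp3
C5: sp3
C6: sp
C7: sp
C8: sp2 ✓
C9: sp
C10: sp2 ✓
C11: sp3
C8, C10 → 2 sp2 carbons.

2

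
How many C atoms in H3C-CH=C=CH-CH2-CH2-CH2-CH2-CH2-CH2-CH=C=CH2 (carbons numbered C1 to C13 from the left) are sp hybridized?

2

C1: sp3
C2: sp2
C3: sp ✓
C4: sp2
C5: sp3
C6: sp3
C7: sp3
C8: sp3
C9: sp3
C10: sp3
C11: sp2
C12: sp ✓
C13: sp2
C3, C12 → 2 sp carbons.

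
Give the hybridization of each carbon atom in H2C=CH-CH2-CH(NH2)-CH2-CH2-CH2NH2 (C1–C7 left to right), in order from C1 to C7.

C1 sp2, C2 sp2, C3 sp3, C4 sp3, C5 sp3, C6 sp3, C7 sp3

C1: 3 σ bonds, plus one π bond; 3 regions of electron density → sp2.
C2: 3 σ bonds, plus one π bond; 3 regions of electron density → sp2.
C3 has 4 σ bonds: steric number 4 → sp3.
C4 has 4 σ bonds: steric number 4 → sp3.
C5 — 4 σ bonds. Steric number 4, so sp3.
C6 has 4 σ bonds: steric number 4 → sp3.
C7: 4 σ bonds — 4 electron domains, sp3.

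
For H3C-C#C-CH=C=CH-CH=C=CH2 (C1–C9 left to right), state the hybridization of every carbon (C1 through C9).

C1 sp3, C2 sp, C3 sp, C4 sp2, C5 sp, C6 sp2, C7 sp2, C8 sp, C9 sp2

C1: 4 σ bonds; 4 regions of electron density → sp3.
C2: 2 σ bonds, plus two π bonds; 2 regions of electron density → sp.
C3: 2 σ bonds, plus two π bonds; 2 regions of electron density → sp.
C4 — 3 σ bonds, plus one π bond. Steric number 3, so sp2.
C5 — 2 σ bonds, plus two π bonds. Steric number 2, so sp.
C6 (3 σ bonds, plus one π bond) has steric number 3: sp2.
C7: 3 σ bonds, plus one π bond; 3 regions of electron density → sp2.
C8 — 2 σ bonds, plus two π bonds. Steric number 2, so sp.
C9: 3 σ bonds, plus one π bond; 3 regions of electron density → sp2.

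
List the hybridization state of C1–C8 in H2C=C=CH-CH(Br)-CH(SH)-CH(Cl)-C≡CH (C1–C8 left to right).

C1 sp2, C2 sp, C3 sp2, C4 sp3, C5 sp3, C6 sp3, C7 sp, C8 sp

C1 — 3 σ bonds, plus one π bond. Steric number 3, so sp2.
C2 carries 2 σ bonds, plus two π bonds, giving a steric number of 2, so it is sp.
C3: 3 σ bonds, plus one π bond; 3 regions of electron density → sp2.
C4 — 4 σ bonds. Steric number 4, so sp3.
C5 — 4 σ bonds. Steric number 4, so sp3.
C6 has 4 σ bonds: steric number 4 → sp3.
C7 carries 2 σ bonds, plus two π bonds, giving a steric number of 2, so it is sp.
C8 has 2 σ bonds, plus two π bonds: steric number 2 → sp.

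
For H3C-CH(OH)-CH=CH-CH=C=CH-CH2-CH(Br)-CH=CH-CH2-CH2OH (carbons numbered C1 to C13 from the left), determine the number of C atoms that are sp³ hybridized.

6

C1: sp3 ✓
C2: sp3 ✓
C3: sp2
C4: sp2
C5: sp2
C6: sp
C7: sp2
C8: sp3 ✓
C9: sp3 ✓
C10: sp2
C11: sp2
C12: sp3 ✓
C13: sp3 ✓
C1, C2, C8, C9, C12, C13 → 6 sp3 carbons.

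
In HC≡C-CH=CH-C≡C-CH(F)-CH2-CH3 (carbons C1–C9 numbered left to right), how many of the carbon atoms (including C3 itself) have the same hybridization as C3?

C3 is sp2 (one π bond).
C1: sp
C2: sp
C3: sp2 ✓
C4: sp2 ✓
C5: sp
C6: sp
C7: sp3
C8: sp3
C9: sp3
2 carbons are sp2.

2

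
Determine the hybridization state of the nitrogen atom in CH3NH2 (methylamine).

Three σ bonds + one lone pair = steric number 4 → sp3.

sp3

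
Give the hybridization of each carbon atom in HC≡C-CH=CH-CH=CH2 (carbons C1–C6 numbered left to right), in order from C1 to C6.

C1 sp, C2 sp, C3 sp2, C4 sp2, C5 sp2, C6 sp2

C1 carries 2 σ bonds, plus two π bonds, giving a steric number of 2, so it is sp.
C2 has 2 σ bonds, plus two π bonds: steric number 2 → sp.
C3 — 3 σ bonds, plus one π bond. Steric number 3, so sp2.
C4 has 3 σ bonds, plus one π bond: steric number 3 → sp2.
C5: 3 σ bonds, plus one π bond — 3 electron domains, sp2.
C6 has 3 σ bonds, plus one π bond: steric number 3 → sp2.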